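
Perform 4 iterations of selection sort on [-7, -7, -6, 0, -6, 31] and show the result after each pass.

Pass 1: Select minimum -7 at index 0, swap -> [-7, -7, -6, 0, -6, 31]
Pass 2: Select minimum -7 at index 1, swap -> [-7, -7, -6, 0, -6, 31]
Pass 3: Select minimum -6 at index 2, swap -> [-7, -7, -6, 0, -6, 31]
Pass 4: Select minimum -6 at index 4, swap -> [-7, -7, -6, -6, 0, 31]


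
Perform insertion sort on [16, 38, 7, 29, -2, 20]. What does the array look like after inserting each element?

First element 16 is already 'sorted'
Insert 38: shifted 0 elements -> [16, 38, 7, 29, -2, 20]
Insert 7: shifted 2 elements -> [7, 16, 38, 29, -2, 20]
Insert 29: shifted 1 elements -> [7, 16, 29, 38, -2, 20]
Insert -2: shifted 4 elements -> [-2, 7, 16, 29, 38, 20]
Insert 20: shifted 2 elements -> [-2, 7, 16, 20, 29, 38]


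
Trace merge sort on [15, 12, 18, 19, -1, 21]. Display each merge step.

Divide and conquer:
  Merge [12] + [18] -> [12, 18]
  Merge [15] + [12, 18] -> [12, 15, 18]
  Merge [-1] + [21] -> [-1, 21]
  Merge [19] + [-1, 21] -> [-1, 19, 21]
  Merge [12, 15, 18] + [-1, 19, 21] -> [-1, 12, 15, 18, 19, 21]


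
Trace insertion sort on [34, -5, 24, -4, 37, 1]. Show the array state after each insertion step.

First element 34 is already 'sorted'
Insert -5: shifted 1 elements -> [-5, 34, 24, -4, 37, 1]
Insert 24: shifted 1 elements -> [-5, 24, 34, -4, 37, 1]
Insert -4: shifted 2 elements -> [-5, -4, 24, 34, 37, 1]
Insert 37: shifted 0 elements -> [-5, -4, 24, 34, 37, 1]
Insert 1: shifted 3 elements -> [-5, -4, 1, 24, 34, 37]


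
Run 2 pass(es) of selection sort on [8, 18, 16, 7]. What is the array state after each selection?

Pass 1: Select minimum 7 at index 3, swap -> [7, 18, 16, 8]
Pass 2: Select minimum 8 at index 3, swap -> [7, 8, 16, 18]


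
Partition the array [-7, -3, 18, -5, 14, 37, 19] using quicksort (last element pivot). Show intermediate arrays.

Partition 1: pivot=19 at index 5 -> [-7, -3, 18, -5, 14, 19, 37]
Partition 2: pivot=14 at index 3 -> [-7, -3, -5, 14, 18, 19, 37]
Partition 3: pivot=-5 at index 1 -> [-7, -5, -3, 14, 18, 19, 37]


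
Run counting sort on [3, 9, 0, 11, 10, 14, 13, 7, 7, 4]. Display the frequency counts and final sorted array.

Count array: [1, 0, 0, 1, 1, 0, 0, 2, 0, 1, 1, 1, 0, 1, 1]
(count[i] = number of elements equal to i)
Cumulative count: [1, 1, 1, 2, 3, 3, 3, 5, 5, 6, 7, 8, 8, 9, 10]
Sorted: [0, 3, 4, 7, 7, 9, 10, 11, 13, 14]


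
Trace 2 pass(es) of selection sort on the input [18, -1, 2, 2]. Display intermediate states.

Pass 1: Select minimum -1 at index 1, swap -> [-1, 18, 2, 2]
Pass 2: Select minimum 2 at index 2, swap -> [-1, 2, 18, 2]


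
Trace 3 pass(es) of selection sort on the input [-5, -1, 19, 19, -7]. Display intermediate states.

Pass 1: Select minimum -7 at index 4, swap -> [-7, -1, 19, 19, -5]
Pass 2: Select minimum -5 at index 4, swap -> [-7, -5, 19, 19, -1]
Pass 3: Select minimum -1 at index 4, swap -> [-7, -5, -1, 19, 19]


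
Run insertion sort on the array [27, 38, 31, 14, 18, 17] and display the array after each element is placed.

First element 27 is already 'sorted'
Insert 38: shifted 0 elements -> [27, 38, 31, 14, 18, 17]
Insert 31: shifted 1 elements -> [27, 31, 38, 14, 18, 17]
Insert 14: shifted 3 elements -> [14, 27, 31, 38, 18, 17]
Insert 18: shifted 3 elements -> [14, 18, 27, 31, 38, 17]
Insert 17: shifted 4 elements -> [14, 17, 18, 27, 31, 38]


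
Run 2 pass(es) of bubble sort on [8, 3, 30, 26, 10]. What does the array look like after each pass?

After pass 1: [3, 8, 26, 10, 30] (3 swaps)
After pass 2: [3, 8, 10, 26, 30] (1 swaps)
Total swaps: 4


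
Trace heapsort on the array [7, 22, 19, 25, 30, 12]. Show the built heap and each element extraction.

Build heap: [30, 25, 19, 7, 22, 12]
Extract 30: [25, 22, 19, 7, 12, 30]
Extract 25: [22, 12, 19, 7, 25, 30]
Extract 22: [19, 12, 7, 22, 25, 30]
Extract 19: [12, 7, 19, 22, 25, 30]
Extract 12: [7, 12, 19, 22, 25, 30]


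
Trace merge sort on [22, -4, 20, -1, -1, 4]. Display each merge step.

Divide and conquer:
  Merge [-4] + [20] -> [-4, 20]
  Merge [22] + [-4, 20] -> [-4, 20, 22]
  Merge [-1] + [4] -> [-1, 4]
  Merge [-1] + [-1, 4] -> [-1, -1, 4]
  Merge [-4, 20, 22] + [-1, -1, 4] -> [-4, -1, -1, 4, 20, 22]


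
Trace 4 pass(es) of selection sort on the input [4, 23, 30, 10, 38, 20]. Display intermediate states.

Pass 1: Select minimum 4 at index 0, swap -> [4, 23, 30, 10, 38, 20]
Pass 2: Select minimum 10 at index 3, swap -> [4, 10, 30, 23, 38, 20]
Pass 3: Select minimum 20 at index 5, swap -> [4, 10, 20, 23, 38, 30]
Pass 4: Select minimum 23 at index 3, swap -> [4, 10, 20, 23, 38, 30]


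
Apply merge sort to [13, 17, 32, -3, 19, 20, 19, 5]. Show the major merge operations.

Divide and conquer:
  Merge [13] + [17] -> [13, 17]
  Merge [32] + [-3] -> [-3, 32]
  Merge [13, 17] + [-3, 32] -> [-3, 13, 17, 32]
  Merge [19] + [20] -> [19, 20]
  Merge [19] + [5] -> [5, 19]
  Merge [19, 20] + [5, 19] -> [5, 19, 19, 20]
  Merge [-3, 13, 17, 32] + [5, 19, 19, 20] -> [-3, 5, 13, 17, 19, 19, 20, 32]


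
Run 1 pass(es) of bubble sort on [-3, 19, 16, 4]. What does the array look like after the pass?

After pass 1: [-3, 16, 4, 19] (2 swaps)
Total swaps: 2


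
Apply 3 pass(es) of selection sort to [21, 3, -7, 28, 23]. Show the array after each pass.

Pass 1: Select minimum -7 at index 2, swap -> [-7, 3, 21, 28, 23]
Pass 2: Select minimum 3 at index 1, swap -> [-7, 3, 21, 28, 23]
Pass 3: Select minimum 21 at index 2, swap -> [-7, 3, 21, 28, 23]


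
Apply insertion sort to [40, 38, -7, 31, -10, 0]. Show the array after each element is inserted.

First element 40 is already 'sorted'
Insert 38: shifted 1 elements -> [38, 40, -7, 31, -10, 0]
Insert -7: shifted 2 elements -> [-7, 38, 40, 31, -10, 0]
Insert 31: shifted 2 elements -> [-7, 31, 38, 40, -10, 0]
Insert -10: shifted 4 elements -> [-10, -7, 31, 38, 40, 0]
Insert 0: shifted 3 elements -> [-10, -7, 0, 31, 38, 40]


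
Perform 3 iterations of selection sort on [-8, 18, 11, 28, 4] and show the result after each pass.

Pass 1: Select minimum -8 at index 0, swap -> [-8, 18, 11, 28, 4]
Pass 2: Select minimum 4 at index 4, swap -> [-8, 4, 11, 28, 18]
Pass 3: Select minimum 11 at index 2, swap -> [-8, 4, 11, 28, 18]


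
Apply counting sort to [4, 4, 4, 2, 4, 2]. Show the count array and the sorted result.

Count array: [0, 0, 2, 0, 4]
(count[i] = number of elements equal to i)
Cumulative count: [0, 0, 2, 2, 6]
Sorted: [2, 2, 4, 4, 4, 4]


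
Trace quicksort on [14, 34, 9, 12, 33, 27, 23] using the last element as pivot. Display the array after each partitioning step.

Partition 1: pivot=23 at index 3 -> [14, 9, 12, 23, 33, 27, 34]
Partition 2: pivot=12 at index 1 -> [9, 12, 14, 23, 33, 27, 34]
Partition 3: pivot=34 at index 6 -> [9, 12, 14, 23, 33, 27, 34]
Partition 4: pivot=27 at index 4 -> [9, 12, 14, 23, 27, 33, 34]


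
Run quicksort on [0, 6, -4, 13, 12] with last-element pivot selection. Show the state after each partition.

Partition 1: pivot=12 at index 3 -> [0, 6, -4, 12, 13]
Partition 2: pivot=-4 at index 0 -> [-4, 6, 0, 12, 13]
Partition 3: pivot=0 at index 1 -> [-4, 0, 6, 12, 13]


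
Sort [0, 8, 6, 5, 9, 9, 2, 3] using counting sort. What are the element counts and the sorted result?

Count array: [1, 0, 1, 1, 0, 1, 1, 0, 1, 2]
(count[i] = number of elements equal to i)
Cumulative count: [1, 1, 2, 3, 3, 4, 5, 5, 6, 8]
Sorted: [0, 2, 3, 5, 6, 8, 9, 9]


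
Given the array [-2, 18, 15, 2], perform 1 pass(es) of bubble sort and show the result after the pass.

After pass 1: [-2, 15, 2, 18] (2 swaps)
Total swaps: 2


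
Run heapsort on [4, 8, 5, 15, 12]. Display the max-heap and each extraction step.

Build heap: [15, 12, 5, 8, 4]
Extract 15: [12, 8, 5, 4, 15]
Extract 12: [8, 4, 5, 12, 15]
Extract 8: [5, 4, 8, 12, 15]
Extract 5: [4, 5, 8, 12, 15]


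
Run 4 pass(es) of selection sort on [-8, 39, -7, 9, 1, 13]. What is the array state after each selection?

Pass 1: Select minimum -8 at index 0, swap -> [-8, 39, -7, 9, 1, 13]
Pass 2: Select minimum -7 at index 2, swap -> [-8, -7, 39, 9, 1, 13]
Pass 3: Select minimum 1 at index 4, swap -> [-8, -7, 1, 9, 39, 13]
Pass 4: Select minimum 9 at index 3, swap -> [-8, -7, 1, 9, 39, 13]


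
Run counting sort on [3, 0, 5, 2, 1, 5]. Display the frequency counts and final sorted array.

Count array: [1, 1, 1, 1, 0, 2]
(count[i] = number of elements equal to i)
Cumulative count: [1, 2, 3, 4, 4, 6]
Sorted: [0, 1, 2, 3, 5, 5]


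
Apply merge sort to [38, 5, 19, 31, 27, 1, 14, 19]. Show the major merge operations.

Divide and conquer:
  Merge [38] + [5] -> [5, 38]
  Merge [19] + [31] -> [19, 31]
  Merge [5, 38] + [19, 31] -> [5, 19, 31, 38]
  Merge [27] + [1] -> [1, 27]
  Merge [14] + [19] -> [14, 19]
  Merge [1, 27] + [14, 19] -> [1, 14, 19, 27]
  Merge [5, 19, 31, 38] + [1, 14, 19, 27] -> [1, 5, 14, 19, 19, 27, 31, 38]


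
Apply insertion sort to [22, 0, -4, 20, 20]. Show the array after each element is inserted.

First element 22 is already 'sorted'
Insert 0: shifted 1 elements -> [0, 22, -4, 20, 20]
Insert -4: shifted 2 elements -> [-4, 0, 22, 20, 20]
Insert 20: shifted 1 elements -> [-4, 0, 20, 22, 20]
Insert 20: shifted 1 elements -> [-4, 0, 20, 20, 22]


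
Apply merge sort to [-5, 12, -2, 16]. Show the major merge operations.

Divide and conquer:
  Merge [-5] + [12] -> [-5, 12]
  Merge [-2] + [16] -> [-2, 16]
  Merge [-5, 12] + [-2, 16] -> [-5, -2, 12, 16]


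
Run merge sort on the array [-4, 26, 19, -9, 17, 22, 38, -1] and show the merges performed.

Divide and conquer:
  Merge [-4] + [26] -> [-4, 26]
  Merge [19] + [-9] -> [-9, 19]
  Merge [-4, 26] + [-9, 19] -> [-9, -4, 19, 26]
  Merge [17] + [22] -> [17, 22]
  Merge [38] + [-1] -> [-1, 38]
  Merge [17, 22] + [-1, 38] -> [-1, 17, 22, 38]
  Merge [-9, -4, 19, 26] + [-1, 17, 22, 38] -> [-9, -4, -1, 17, 19, 22, 26, 38]


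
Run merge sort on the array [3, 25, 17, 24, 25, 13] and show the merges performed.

Divide and conquer:
  Merge [25] + [17] -> [17, 25]
  Merge [3] + [17, 25] -> [3, 17, 25]
  Merge [25] + [13] -> [13, 25]
  Merge [24] + [13, 25] -> [13, 24, 25]
  Merge [3, 17, 25] + [13, 24, 25] -> [3, 13, 17, 24, 25, 25]


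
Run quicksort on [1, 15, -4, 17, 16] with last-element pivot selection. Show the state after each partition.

Partition 1: pivot=16 at index 3 -> [1, 15, -4, 16, 17]
Partition 2: pivot=-4 at index 0 -> [-4, 15, 1, 16, 17]
Partition 3: pivot=1 at index 1 -> [-4, 1, 15, 16, 17]


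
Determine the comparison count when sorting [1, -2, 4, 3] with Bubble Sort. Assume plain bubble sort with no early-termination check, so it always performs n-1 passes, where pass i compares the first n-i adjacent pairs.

Pass 1: compare adjacent pairs (0,1)..(2,3) = 3 comparison(s), 2 swap(s) -> [-2, 1, 3, 4]
Pass 2: compare adjacent pairs (0,1)..(1,2) = 2 comparison(s), 0 swap(s) -> [-2, 1, 3, 4]
Pass 3: compare adjacent pairs (0,1)..(0,1) = 1 comparison(s), 0 swap(s) -> [-2, 1, 3, 4]
Total comparisons: 3 + 2 + 1 = 6


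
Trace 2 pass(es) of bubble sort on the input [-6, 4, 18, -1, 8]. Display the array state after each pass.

After pass 1: [-6, 4, -1, 8, 18] (2 swaps)
After pass 2: [-6, -1, 4, 8, 18] (1 swaps)
Total swaps: 3


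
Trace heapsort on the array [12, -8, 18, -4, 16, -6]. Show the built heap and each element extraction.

Build heap: [18, 16, 12, -4, -8, -6]
Extract 18: [16, -4, 12, -6, -8, 18]
Extract 16: [12, -4, -8, -6, 16, 18]
Extract 12: [-4, -6, -8, 12, 16, 18]
Extract -4: [-6, -8, -4, 12, 16, 18]
Extract -6: [-8, -6, -4, 12, 16, 18]


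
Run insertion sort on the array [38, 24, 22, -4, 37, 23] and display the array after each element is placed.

First element 38 is already 'sorted'
Insert 24: shifted 1 elements -> [24, 38, 22, -4, 37, 23]
Insert 22: shifted 2 elements -> [22, 24, 38, -4, 37, 23]
Insert -4: shifted 3 elements -> [-4, 22, 24, 38, 37, 23]
Insert 37: shifted 1 elements -> [-4, 22, 24, 37, 38, 23]
Insert 23: shifted 3 elements -> [-4, 22, 23, 24, 37, 38]


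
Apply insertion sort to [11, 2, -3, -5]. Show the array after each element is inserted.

First element 11 is already 'sorted'
Insert 2: shifted 1 elements -> [2, 11, -3, -5]
Insert -3: shifted 2 elements -> [-3, 2, 11, -5]
Insert -5: shifted 3 elements -> [-5, -3, 2, 11]


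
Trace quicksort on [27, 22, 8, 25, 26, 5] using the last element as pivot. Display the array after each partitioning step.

Partition 1: pivot=5 at index 0 -> [5, 22, 8, 25, 26, 27]
Partition 2: pivot=27 at index 5 -> [5, 22, 8, 25, 26, 27]
Partition 3: pivot=26 at index 4 -> [5, 22, 8, 25, 26, 27]
Partition 4: pivot=25 at index 3 -> [5, 22, 8, 25, 26, 27]
Partition 5: pivot=8 at index 1 -> [5, 8, 22, 25, 26, 27]


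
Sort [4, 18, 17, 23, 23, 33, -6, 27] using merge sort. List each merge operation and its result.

Divide and conquer:
  Merge [4] + [18] -> [4, 18]
  Merge [17] + [23] -> [17, 23]
  Merge [4, 18] + [17, 23] -> [4, 17, 18, 23]
  Merge [23] + [33] -> [23, 33]
  Merge [-6] + [27] -> [-6, 27]
  Merge [23, 33] + [-6, 27] -> [-6, 23, 27, 33]
  Merge [4, 17, 18, 23] + [-6, 23, 27, 33] -> [-6, 4, 17, 18, 23, 23, 27, 33]


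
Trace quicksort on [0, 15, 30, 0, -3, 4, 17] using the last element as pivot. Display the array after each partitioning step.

Partition 1: pivot=17 at index 5 -> [0, 15, 0, -3, 4, 17, 30]
Partition 2: pivot=4 at index 3 -> [0, 0, -3, 4, 15, 17, 30]
Partition 3: pivot=-3 at index 0 -> [-3, 0, 0, 4, 15, 17, 30]
Partition 4: pivot=0 at index 2 -> [-3, 0, 0, 4, 15, 17, 30]


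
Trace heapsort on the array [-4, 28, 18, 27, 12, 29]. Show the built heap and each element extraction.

Build heap: [29, 28, 18, 27, 12, -4]
Extract 29: [28, 27, 18, -4, 12, 29]
Extract 28: [27, 12, 18, -4, 28, 29]
Extract 27: [18, 12, -4, 27, 28, 29]
Extract 18: [12, -4, 18, 27, 28, 29]
Extract 12: [-4, 12, 18, 27, 28, 29]


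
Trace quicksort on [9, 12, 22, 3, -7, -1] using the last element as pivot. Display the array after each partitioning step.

Partition 1: pivot=-1 at index 1 -> [-7, -1, 22, 3, 9, 12]
Partition 2: pivot=12 at index 4 -> [-7, -1, 3, 9, 12, 22]
Partition 3: pivot=9 at index 3 -> [-7, -1, 3, 9, 12, 22]


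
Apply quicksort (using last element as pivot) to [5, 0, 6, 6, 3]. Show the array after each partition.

Partition 1: pivot=3 at index 1 -> [0, 3, 6, 6, 5]
Partition 2: pivot=5 at index 2 -> [0, 3, 5, 6, 6]
Partition 3: pivot=6 at index 4 -> [0, 3, 5, 6, 6]


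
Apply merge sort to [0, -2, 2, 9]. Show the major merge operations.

Divide and conquer:
  Merge [0] + [-2] -> [-2, 0]
  Merge [2] + [9] -> [2, 9]
  Merge [-2, 0] + [2, 9] -> [-2, 0, 2, 9]


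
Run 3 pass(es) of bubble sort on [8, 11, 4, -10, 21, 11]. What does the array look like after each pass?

After pass 1: [8, 4, -10, 11, 11, 21] (3 swaps)
After pass 2: [4, -10, 8, 11, 11, 21] (2 swaps)
After pass 3: [-10, 4, 8, 11, 11, 21] (1 swaps)
Total swaps: 6


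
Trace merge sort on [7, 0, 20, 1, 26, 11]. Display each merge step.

Divide and conquer:
  Merge [0] + [20] -> [0, 20]
  Merge [7] + [0, 20] -> [0, 7, 20]
  Merge [26] + [11] -> [11, 26]
  Merge [1] + [11, 26] -> [1, 11, 26]
  Merge [0, 7, 20] + [1, 11, 26] -> [0, 1, 7, 11, 20, 26]


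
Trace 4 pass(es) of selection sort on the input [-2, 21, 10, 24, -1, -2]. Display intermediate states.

Pass 1: Select minimum -2 at index 0, swap -> [-2, 21, 10, 24, -1, -2]
Pass 2: Select minimum -2 at index 5, swap -> [-2, -2, 10, 24, -1, 21]
Pass 3: Select minimum -1 at index 4, swap -> [-2, -2, -1, 24, 10, 21]
Pass 4: Select minimum 10 at index 4, swap -> [-2, -2, -1, 10, 24, 21]


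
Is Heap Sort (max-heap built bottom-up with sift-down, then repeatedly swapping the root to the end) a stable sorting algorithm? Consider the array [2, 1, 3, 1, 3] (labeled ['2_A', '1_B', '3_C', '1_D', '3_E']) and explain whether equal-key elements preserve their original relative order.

Trace Heap Sort on the labeled array (the key is the number; the letter only tracks identity):
  Build max-heap: [3_E, 2_A, 3_C, 1_D, 1_B]
  Swap root 3_E to index 4, re-heapify first 4 -> [3_C, 2_A, 1_B, 1_D, 3_E]
  Swap root 3_C to index 3, re-heapify first 3 -> [2_A, 1_D, 1_B, 3_C, 3_E]
  Swap root 2_A to index 2, re-heapify first 2 -> [1_B, 1_D, 2_A, 3_C, 3_E]
  Swap root 1_B to index 1, re-heapify first 1 -> [1_D, 1_B, 2_A, 3_C, 3_E]
Final order: [1_D, 1_B, 2_A, 3_C, 3_E]
Equal keys:
  value 1: originally 1_B, 1_D; after sorting 1_D, 1_B -> order changed
  value 3: originally 3_C, 3_E; after sorting 3_C, 3_E -> order preserved
Equal keys were reordered, so Heap Sort is not stable: heap construction and root-to-end swaps move elements without regard to the original order of equal keys. (One such input is enough; an unstable sort may happen to preserve order on other inputs, but it gives no guarantee.)
Answer: Not stable


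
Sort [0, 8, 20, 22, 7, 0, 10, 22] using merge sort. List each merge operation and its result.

Divide and conquer:
  Merge [0] + [8] -> [0, 8]
  Merge [20] + [22] -> [20, 22]
  Merge [0, 8] + [20, 22] -> [0, 8, 20, 22]
  Merge [7] + [0] -> [0, 7]
  Merge [10] + [22] -> [10, 22]
  Merge [0, 7] + [10, 22] -> [0, 7, 10, 22]
  Merge [0, 8, 20, 22] + [0, 7, 10, 22] -> [0, 0, 7, 8, 10, 20, 22, 22]


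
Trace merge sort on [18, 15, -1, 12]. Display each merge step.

Divide and conquer:
  Merge [18] + [15] -> [15, 18]
  Merge [-1] + [12] -> [-1, 12]
  Merge [15, 18] + [-1, 12] -> [-1, 12, 15, 18]


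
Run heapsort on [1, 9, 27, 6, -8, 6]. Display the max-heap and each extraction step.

Build heap: [27, 9, 6, 6, -8, 1]
Extract 27: [9, 6, 6, 1, -8, 27]
Extract 9: [6, 1, 6, -8, 9, 27]
Extract 6: [6, 1, -8, 6, 9, 27]
Extract 6: [1, -8, 6, 6, 9, 27]
Extract 1: [-8, 1, 6, 6, 9, 27]


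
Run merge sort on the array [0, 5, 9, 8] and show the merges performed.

Divide and conquer:
  Merge [0] + [5] -> [0, 5]
  Merge [9] + [8] -> [8, 9]
  Merge [0, 5] + [8, 9] -> [0, 5, 8, 9]


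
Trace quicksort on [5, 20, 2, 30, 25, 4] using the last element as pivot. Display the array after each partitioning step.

Partition 1: pivot=4 at index 1 -> [2, 4, 5, 30, 25, 20]
Partition 2: pivot=20 at index 3 -> [2, 4, 5, 20, 25, 30]
Partition 3: pivot=30 at index 5 -> [2, 4, 5, 20, 25, 30]


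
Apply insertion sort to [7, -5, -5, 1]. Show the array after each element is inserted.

First element 7 is already 'sorted'
Insert -5: shifted 1 elements -> [-5, 7, -5, 1]
Insert -5: shifted 1 elements -> [-5, -5, 7, 1]
Insert 1: shifted 1 elements -> [-5, -5, 1, 7]


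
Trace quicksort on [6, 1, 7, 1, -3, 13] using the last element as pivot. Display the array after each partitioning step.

Partition 1: pivot=13 at index 5 -> [6, 1, 7, 1, -3, 13]
Partition 2: pivot=-3 at index 0 -> [-3, 1, 7, 1, 6, 13]
Partition 3: pivot=6 at index 3 -> [-3, 1, 1, 6, 7, 13]
Partition 4: pivot=1 at index 2 -> [-3, 1, 1, 6, 7, 13]


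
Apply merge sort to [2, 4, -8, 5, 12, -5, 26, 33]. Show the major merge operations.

Divide and conquer:
  Merge [2] + [4] -> [2, 4]
  Merge [-8] + [5] -> [-8, 5]
  Merge [2, 4] + [-8, 5] -> [-8, 2, 4, 5]
  Merge [12] + [-5] -> [-5, 12]
  Merge [26] + [33] -> [26, 33]
  Merge [-5, 12] + [26, 33] -> [-5, 12, 26, 33]
  Merge [-8, 2, 4, 5] + [-5, 12, 26, 33] -> [-8, -5, 2, 4, 5, 12, 26, 33]


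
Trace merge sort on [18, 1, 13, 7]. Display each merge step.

Divide and conquer:
  Merge [18] + [1] -> [1, 18]
  Merge [13] + [7] -> [7, 13]
  Merge [1, 18] + [7, 13] -> [1, 7, 13, 18]


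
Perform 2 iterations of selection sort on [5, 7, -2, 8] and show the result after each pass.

Pass 1: Select minimum -2 at index 2, swap -> [-2, 7, 5, 8]
Pass 2: Select minimum 5 at index 2, swap -> [-2, 5, 7, 8]


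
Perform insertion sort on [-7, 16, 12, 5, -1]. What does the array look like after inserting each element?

First element -7 is already 'sorted'
Insert 16: shifted 0 elements -> [-7, 16, 12, 5, -1]
Insert 12: shifted 1 elements -> [-7, 12, 16, 5, -1]
Insert 5: shifted 2 elements -> [-7, 5, 12, 16, -1]
Insert -1: shifted 3 elements -> [-7, -1, 5, 12, 16]


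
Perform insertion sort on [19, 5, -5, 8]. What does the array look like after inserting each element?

First element 19 is already 'sorted'
Insert 5: shifted 1 elements -> [5, 19, -5, 8]
Insert -5: shifted 2 elements -> [-5, 5, 19, 8]
Insert 8: shifted 1 elements -> [-5, 5, 8, 19]


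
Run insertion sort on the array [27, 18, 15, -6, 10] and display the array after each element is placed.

First element 27 is already 'sorted'
Insert 18: shifted 1 elements -> [18, 27, 15, -6, 10]
Insert 15: shifted 2 elements -> [15, 18, 27, -6, 10]
Insert -6: shifted 3 elements -> [-6, 15, 18, 27, 10]
Insert 10: shifted 3 elements -> [-6, 10, 15, 18, 27]


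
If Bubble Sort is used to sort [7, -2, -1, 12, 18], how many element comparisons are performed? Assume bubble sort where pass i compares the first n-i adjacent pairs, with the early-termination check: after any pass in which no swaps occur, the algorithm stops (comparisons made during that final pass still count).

Pass 1: compare adjacent pairs (0,1)..(3,4) = 4 comparison(s), 2 swap(s) -> [-2, -1, 7, 12, 18]
Pass 2: compare adjacent pairs (0,1)..(2,3) = 3 comparison(s), 0 swap(s) -> [-2, -1, 7, 12, 18]
No swaps in this pass, so bubble sort stops here.
Total comparisons: 4 + 3 = 7


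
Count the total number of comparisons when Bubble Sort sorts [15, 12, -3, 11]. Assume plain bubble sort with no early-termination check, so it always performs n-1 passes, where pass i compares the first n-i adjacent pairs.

Pass 1: compare adjacent pairs (0,1)..(2,3) = 3 comparison(s), 3 swap(s) -> [12, -3, 11, 15]
Pass 2: compare adjacent pairs (0,1)..(1,2) = 2 comparison(s), 2 swap(s) -> [-3, 11, 12, 15]
Pass 3: compare adjacent pairs (0,1)..(0,1) = 1 comparison(s), 0 swap(s) -> [-3, 11, 12, 15]
Total comparisons: 3 + 2 + 1 = 6


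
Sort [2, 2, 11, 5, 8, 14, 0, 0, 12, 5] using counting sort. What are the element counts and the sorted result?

Count array: [2, 0, 2, 0, 0, 2, 0, 0, 1, 0, 0, 1, 1, 0, 1]
(count[i] = number of elements equal to i)
Cumulative count: [2, 2, 4, 4, 4, 6, 6, 6, 7, 7, 7, 8, 9, 9, 10]
Sorted: [0, 0, 2, 2, 5, 5, 8, 11, 12, 14]


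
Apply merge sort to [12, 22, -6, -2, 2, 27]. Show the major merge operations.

Divide and conquer:
  Merge [22] + [-6] -> [-6, 22]
  Merge [12] + [-6, 22] -> [-6, 12, 22]
  Merge [2] + [27] -> [2, 27]
  Merge [-2] + [2, 27] -> [-2, 2, 27]
  Merge [-6, 12, 22] + [-2, 2, 27] -> [-6, -2, 2, 12, 22, 27]


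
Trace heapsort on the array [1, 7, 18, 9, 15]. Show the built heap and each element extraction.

Build heap: [18, 15, 1, 9, 7]
Extract 18: [15, 9, 1, 7, 18]
Extract 15: [9, 7, 1, 15, 18]
Extract 9: [7, 1, 9, 15, 18]
Extract 7: [1, 7, 9, 15, 18]


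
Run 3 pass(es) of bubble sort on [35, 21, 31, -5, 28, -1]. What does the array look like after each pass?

After pass 1: [21, 31, -5, 28, -1, 35] (5 swaps)
After pass 2: [21, -5, 28, -1, 31, 35] (3 swaps)
After pass 3: [-5, 21, -1, 28, 31, 35] (2 swaps)
Total swaps: 10


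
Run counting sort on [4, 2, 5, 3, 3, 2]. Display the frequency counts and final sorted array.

Count array: [0, 0, 2, 2, 1, 1]
(count[i] = number of elements equal to i)
Cumulative count: [0, 0, 2, 4, 5, 6]
Sorted: [2, 2, 3, 3, 4, 5]


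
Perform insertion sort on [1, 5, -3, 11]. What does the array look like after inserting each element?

First element 1 is already 'sorted'
Insert 5: shifted 0 elements -> [1, 5, -3, 11]
Insert -3: shifted 2 elements -> [-3, 1, 5, 11]
Insert 11: shifted 0 elements -> [-3, 1, 5, 11]


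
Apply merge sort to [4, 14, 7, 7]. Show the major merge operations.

Divide and conquer:
  Merge [4] + [14] -> [4, 14]
  Merge [7] + [7] -> [7, 7]
  Merge [4, 14] + [7, 7] -> [4, 7, 7, 14]


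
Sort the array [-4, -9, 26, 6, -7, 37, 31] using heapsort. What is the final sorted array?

Build heap: [37, 6, 31, -9, -7, 26, -4]
Extract 37: [31, 6, 26, -9, -7, -4, 37]
Extract 31: [26, 6, -4, -9, -7, 31, 37]
Extract 26: [6, -7, -4, -9, 26, 31, 37]
Extract 6: [-4, -7, -9, 6, 26, 31, 37]
Extract -4: [-7, -9, -4, 6, 26, 31, 37]
Extract -7: [-9, -7, -4, 6, 26, 31, 37]


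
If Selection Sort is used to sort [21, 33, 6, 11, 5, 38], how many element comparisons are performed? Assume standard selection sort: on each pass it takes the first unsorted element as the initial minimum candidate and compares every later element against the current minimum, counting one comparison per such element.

Pass 1: scan indices 1..5 for the minimum = 5 comparison(s); min is 5, place at index 0 -> [5, 33, 6, 11, 21, 38]
Pass 2: scan indices 2..5 for the minimum = 4 comparison(s); min is 6, place at index 1 -> [5, 6, 33, 11, 21, 38]
Pass 3: scan indices 3..5 for the minimum = 3 comparison(s); min is 11, place at index 2 -> [5, 6, 11, 33, 21, 38]
Pass 4: scan indices 4..5 for the minimum = 2 comparison(s); min is 21, place at index 3 -> [5, 6, 11, 21, 33, 38]
Pass 5: scan indices 5..5 for the minimum = 1 comparison(s); min is 33, place at index 4 -> [5, 6, 11, 21, 33, 38]
Selection sort always scans the whole unsorted suffix, so the count is (n-1) + (n-2) + ... + 1 = n(n-1)/2 = 6*5/2 = 15 regardless of the input order.
Total comparisons: 5 + 4 + 3 + 2 + 1 = 15


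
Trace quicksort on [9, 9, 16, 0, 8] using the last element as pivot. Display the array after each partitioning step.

Partition 1: pivot=8 at index 1 -> [0, 8, 16, 9, 9]
Partition 2: pivot=9 at index 3 -> [0, 8, 9, 9, 16]


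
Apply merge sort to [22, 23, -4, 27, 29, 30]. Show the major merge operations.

Divide and conquer:
  Merge [23] + [-4] -> [-4, 23]
  Merge [22] + [-4, 23] -> [-4, 22, 23]
  Merge [29] + [30] -> [29, 30]
  Merge [27] + [29, 30] -> [27, 29, 30]
  Merge [-4, 22, 23] + [27, 29, 30] -> [-4, 22, 23, 27, 29, 30]


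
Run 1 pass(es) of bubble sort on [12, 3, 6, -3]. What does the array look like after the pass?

After pass 1: [3, 6, -3, 12] (3 swaps)
Total swaps: 3


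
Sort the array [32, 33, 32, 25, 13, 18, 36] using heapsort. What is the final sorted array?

Build heap: [36, 33, 32, 25, 13, 18, 32]
Extract 36: [33, 32, 32, 25, 13, 18, 36]
Extract 33: [32, 25, 32, 18, 13, 33, 36]
Extract 32: [32, 25, 13, 18, 32, 33, 36]
Extract 32: [25, 18, 13, 32, 32, 33, 36]
Extract 25: [18, 13, 25, 32, 32, 33, 36]
Extract 18: [13, 18, 25, 32, 32, 33, 36]


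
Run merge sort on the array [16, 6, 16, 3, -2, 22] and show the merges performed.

Divide and conquer:
  Merge [6] + [16] -> [6, 16]
  Merge [16] + [6, 16] -> [6, 16, 16]
  Merge [-2] + [22] -> [-2, 22]
  Merge [3] + [-2, 22] -> [-2, 3, 22]
  Merge [6, 16, 16] + [-2, 3, 22] -> [-2, 3, 6, 16, 16, 22]


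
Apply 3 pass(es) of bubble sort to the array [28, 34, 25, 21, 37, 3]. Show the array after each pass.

After pass 1: [28, 25, 21, 34, 3, 37] (3 swaps)
After pass 2: [25, 21, 28, 3, 34, 37] (3 swaps)
After pass 3: [21, 25, 3, 28, 34, 37] (2 swaps)
Total swaps: 8


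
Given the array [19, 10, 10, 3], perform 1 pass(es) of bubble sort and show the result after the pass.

After pass 1: [10, 10, 3, 19] (3 swaps)
Total swaps: 3


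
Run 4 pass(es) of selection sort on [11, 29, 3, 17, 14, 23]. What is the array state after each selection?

Pass 1: Select minimum 3 at index 2, swap -> [3, 29, 11, 17, 14, 23]
Pass 2: Select minimum 11 at index 2, swap -> [3, 11, 29, 17, 14, 23]
Pass 3: Select minimum 14 at index 4, swap -> [3, 11, 14, 17, 29, 23]
Pass 4: Select minimum 17 at index 3, swap -> [3, 11, 14, 17, 29, 23]


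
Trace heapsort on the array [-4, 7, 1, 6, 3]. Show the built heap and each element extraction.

Build heap: [7, 6, 1, -4, 3]
Extract 7: [6, 3, 1, -4, 7]
Extract 6: [3, -4, 1, 6, 7]
Extract 3: [1, -4, 3, 6, 7]
Extract 1: [-4, 1, 3, 6, 7]


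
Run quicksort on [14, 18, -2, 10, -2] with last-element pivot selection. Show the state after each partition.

Partition 1: pivot=-2 at index 1 -> [-2, -2, 14, 10, 18]
Partition 2: pivot=18 at index 4 -> [-2, -2, 14, 10, 18]
Partition 3: pivot=10 at index 2 -> [-2, -2, 10, 14, 18]


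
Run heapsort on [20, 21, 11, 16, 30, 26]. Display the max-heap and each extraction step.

Build heap: [30, 21, 26, 16, 20, 11]
Extract 30: [26, 21, 11, 16, 20, 30]
Extract 26: [21, 20, 11, 16, 26, 30]
Extract 21: [20, 16, 11, 21, 26, 30]
Extract 20: [16, 11, 20, 21, 26, 30]
Extract 16: [11, 16, 20, 21, 26, 30]


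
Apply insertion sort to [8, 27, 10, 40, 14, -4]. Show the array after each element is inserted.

First element 8 is already 'sorted'
Insert 27: shifted 0 elements -> [8, 27, 10, 40, 14, -4]
Insert 10: shifted 1 elements -> [8, 10, 27, 40, 14, -4]
Insert 40: shifted 0 elements -> [8, 10, 27, 40, 14, -4]
Insert 14: shifted 2 elements -> [8, 10, 14, 27, 40, -4]
Insert -4: shifted 5 elements -> [-4, 8, 10, 14, 27, 40]


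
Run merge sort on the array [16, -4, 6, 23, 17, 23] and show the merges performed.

Divide and conquer:
  Merge [-4] + [6] -> [-4, 6]
  Merge [16] + [-4, 6] -> [-4, 6, 16]
  Merge [17] + [23] -> [17, 23]
  Merge [23] + [17, 23] -> [17, 23, 23]
  Merge [-4, 6, 16] + [17, 23, 23] -> [-4, 6, 16, 17, 23, 23]


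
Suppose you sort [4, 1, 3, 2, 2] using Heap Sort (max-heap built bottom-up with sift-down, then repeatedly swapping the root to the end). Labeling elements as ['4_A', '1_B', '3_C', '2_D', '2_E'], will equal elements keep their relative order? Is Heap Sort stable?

Trace Heap Sort on the labeled array (the key is the number; the letter only tracks identity):
  Build max-heap: [4_A, 2_D, 3_C, 1_B, 2_E]
  Swap root 4_A to index 4, re-heapify first 4 -> [3_C, 2_D, 2_E, 1_B, 4_A]
  Swap root 3_C to index 3, re-heapify first 3 -> [2_D, 1_B, 2_E, 3_C, 4_A]
  Swap root 2_D to index 2, re-heapify first 2 -> [2_E, 1_B, 2_D, 3_C, 4_A]
  Swap root 2_E to index 1, re-heapify first 1 -> [1_B, 2_E, 2_D, 3_C, 4_A]
Final order: [1_B, 2_E, 2_D, 3_C, 4_A]
Equal keys:
  value 2: originally 2_D, 2_E; after sorting 2_E, 2_D -> order changed
Equal keys were reordered, so Heap Sort is not stable: heap construction and root-to-end swaps move elements without regard to the original order of equal keys. (One such input is enough; an unstable sort may happen to preserve order on other inputs, but it gives no guarantee.)
Answer: Not stable


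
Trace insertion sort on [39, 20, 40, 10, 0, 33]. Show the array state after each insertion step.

First element 39 is already 'sorted'
Insert 20: shifted 1 elements -> [20, 39, 40, 10, 0, 33]
Insert 40: shifted 0 elements -> [20, 39, 40, 10, 0, 33]
Insert 10: shifted 3 elements -> [10, 20, 39, 40, 0, 33]
Insert 0: shifted 4 elements -> [0, 10, 20, 39, 40, 33]
Insert 33: shifted 2 elements -> [0, 10, 20, 33, 39, 40]


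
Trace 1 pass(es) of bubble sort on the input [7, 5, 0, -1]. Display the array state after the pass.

After pass 1: [5, 0, -1, 7] (3 swaps)
Total swaps: 3


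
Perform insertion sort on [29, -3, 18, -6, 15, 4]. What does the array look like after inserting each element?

First element 29 is already 'sorted'
Insert -3: shifted 1 elements -> [-3, 29, 18, -6, 15, 4]
Insert 18: shifted 1 elements -> [-3, 18, 29, -6, 15, 4]
Insert -6: shifted 3 elements -> [-6, -3, 18, 29, 15, 4]
Insert 15: shifted 2 elements -> [-6, -3, 15, 18, 29, 4]
Insert 4: shifted 3 elements -> [-6, -3, 4, 15, 18, 29]


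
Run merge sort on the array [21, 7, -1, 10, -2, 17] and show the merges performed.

Divide and conquer:
  Merge [7] + [-1] -> [-1, 7]
  Merge [21] + [-1, 7] -> [-1, 7, 21]
  Merge [-2] + [17] -> [-2, 17]
  Merge [10] + [-2, 17] -> [-2, 10, 17]
  Merge [-1, 7, 21] + [-2, 10, 17] -> [-2, -1, 7, 10, 17, 21]


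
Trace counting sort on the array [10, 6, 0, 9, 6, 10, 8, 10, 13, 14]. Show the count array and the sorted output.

Count array: [1, 0, 0, 0, 0, 0, 2, 0, 1, 1, 3, 0, 0, 1, 1]
(count[i] = number of elements equal to i)
Cumulative count: [1, 1, 1, 1, 1, 1, 3, 3, 4, 5, 8, 8, 8, 9, 10]
Sorted: [0, 6, 6, 8, 9, 10, 10, 10, 13, 14]


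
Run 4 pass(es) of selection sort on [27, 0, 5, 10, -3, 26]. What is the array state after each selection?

Pass 1: Select minimum -3 at index 4, swap -> [-3, 0, 5, 10, 27, 26]
Pass 2: Select minimum 0 at index 1, swap -> [-3, 0, 5, 10, 27, 26]
Pass 3: Select minimum 5 at index 2, swap -> [-3, 0, 5, 10, 27, 26]
Pass 4: Select minimum 10 at index 3, swap -> [-3, 0, 5, 10, 27, 26]


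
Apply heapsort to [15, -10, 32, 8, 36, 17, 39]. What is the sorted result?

Build heap: [39, 36, 32, 8, -10, 17, 15]
Extract 39: [36, 15, 32, 8, -10, 17, 39]
Extract 36: [32, 15, 17, 8, -10, 36, 39]
Extract 32: [17, 15, -10, 8, 32, 36, 39]
Extract 17: [15, 8, -10, 17, 32, 36, 39]
Extract 15: [8, -10, 15, 17, 32, 36, 39]
Extract 8: [-10, 8, 15, 17, 32, 36, 39]


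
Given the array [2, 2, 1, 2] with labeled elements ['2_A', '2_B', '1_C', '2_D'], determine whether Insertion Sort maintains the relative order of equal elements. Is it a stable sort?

Trace Insertion Sort on the labeled array (the key is the number; the letter only tracks identity):
  Insert 2_B at index 1: [2_A, 2_B, 1_C, 2_D]
  Insert 1_C at index 0: [1_C, 2_A, 2_B, 2_D]
  Insert 2_D at index 3: [1_C, 2_A, 2_B, 2_D]
Final order: [1_C, 2_A, 2_B, 2_D]
Equal keys:
  value 2: originally 2_A, 2_B, 2_D; after sorting 2_A, 2_B, 2_D -> order preserved
All equal keys kept their original relative order. Insertion Sort is stable: elements are shifted only while they are strictly greater than the key, so a key is inserted after any equal elements already placed.
Answer: Stable


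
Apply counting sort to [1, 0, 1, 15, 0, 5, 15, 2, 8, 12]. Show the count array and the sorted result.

Count array: [2, 2, 1, 0, 0, 1, 0, 0, 1, 0, 0, 0, 1, 0, 0, 2]
(count[i] = number of elements equal to i)
Cumulative count: [2, 4, 5, 5, 5, 6, 6, 6, 7, 7, 7, 7, 8, 8, 8, 10]
Sorted: [0, 0, 1, 1, 2, 5, 8, 12, 15, 15]


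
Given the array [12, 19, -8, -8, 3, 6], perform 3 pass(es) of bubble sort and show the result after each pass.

After pass 1: [12, -8, -8, 3, 6, 19] (4 swaps)
After pass 2: [-8, -8, 3, 6, 12, 19] (4 swaps)
After pass 3: [-8, -8, 3, 6, 12, 19] (0 swaps)
Total swaps: 8


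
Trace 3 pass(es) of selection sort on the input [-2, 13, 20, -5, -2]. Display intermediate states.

Pass 1: Select minimum -5 at index 3, swap -> [-5, 13, 20, -2, -2]
Pass 2: Select minimum -2 at index 3, swap -> [-5, -2, 20, 13, -2]
Pass 3: Select minimum -2 at index 4, swap -> [-5, -2, -2, 13, 20]


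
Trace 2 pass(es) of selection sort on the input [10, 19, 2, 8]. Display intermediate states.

Pass 1: Select minimum 2 at index 2, swap -> [2, 19, 10, 8]
Pass 2: Select minimum 8 at index 3, swap -> [2, 8, 10, 19]


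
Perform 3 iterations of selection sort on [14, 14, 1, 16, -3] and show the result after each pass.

Pass 1: Select minimum -3 at index 4, swap -> [-3, 14, 1, 16, 14]
Pass 2: Select minimum 1 at index 2, swap -> [-3, 1, 14, 16, 14]
Pass 3: Select minimum 14 at index 2, swap -> [-3, 1, 14, 16, 14]


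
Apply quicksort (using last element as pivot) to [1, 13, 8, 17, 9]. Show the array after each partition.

Partition 1: pivot=9 at index 2 -> [1, 8, 9, 17, 13]
Partition 2: pivot=8 at index 1 -> [1, 8, 9, 17, 13]
Partition 3: pivot=13 at index 3 -> [1, 8, 9, 13, 17]


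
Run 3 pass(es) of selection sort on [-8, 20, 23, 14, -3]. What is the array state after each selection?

Pass 1: Select minimum -8 at index 0, swap -> [-8, 20, 23, 14, -3]
Pass 2: Select minimum -3 at index 4, swap -> [-8, -3, 23, 14, 20]
Pass 3: Select minimum 14 at index 3, swap -> [-8, -3, 14, 23, 20]


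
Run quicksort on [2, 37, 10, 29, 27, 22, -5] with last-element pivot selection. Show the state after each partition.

Partition 1: pivot=-5 at index 0 -> [-5, 37, 10, 29, 27, 22, 2]
Partition 2: pivot=2 at index 1 -> [-5, 2, 10, 29, 27, 22, 37]
Partition 3: pivot=37 at index 6 -> [-5, 2, 10, 29, 27, 22, 37]
Partition 4: pivot=22 at index 3 -> [-5, 2, 10, 22, 27, 29, 37]
Partition 5: pivot=29 at index 5 -> [-5, 2, 10, 22, 27, 29, 37]


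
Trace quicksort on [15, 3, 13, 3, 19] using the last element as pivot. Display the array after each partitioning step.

Partition 1: pivot=19 at index 4 -> [15, 3, 13, 3, 19]
Partition 2: pivot=3 at index 1 -> [3, 3, 13, 15, 19]
Partition 3: pivot=15 at index 3 -> [3, 3, 13, 15, 19]


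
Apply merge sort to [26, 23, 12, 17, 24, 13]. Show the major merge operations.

Divide and conquer:
  Merge [23] + [12] -> [12, 23]
  Merge [26] + [12, 23] -> [12, 23, 26]
  Merge [24] + [13] -> [13, 24]
  Merge [17] + [13, 24] -> [13, 17, 24]
  Merge [12, 23, 26] + [13, 17, 24] -> [12, 13, 17, 23, 24, 26]


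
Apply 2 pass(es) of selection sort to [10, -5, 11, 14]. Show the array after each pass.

Pass 1: Select minimum -5 at index 1, swap -> [-5, 10, 11, 14]
Pass 2: Select minimum 10 at index 1, swap -> [-5, 10, 11, 14]


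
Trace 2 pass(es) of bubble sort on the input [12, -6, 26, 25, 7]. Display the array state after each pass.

After pass 1: [-6, 12, 25, 7, 26] (3 swaps)
After pass 2: [-6, 12, 7, 25, 26] (1 swaps)
Total swaps: 4


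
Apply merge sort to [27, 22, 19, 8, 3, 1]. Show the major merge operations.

Divide and conquer:
  Merge [22] + [19] -> [19, 22]
  Merge [27] + [19, 22] -> [19, 22, 27]
  Merge [3] + [1] -> [1, 3]
  Merge [8] + [1, 3] -> [1, 3, 8]
  Merge [19, 22, 27] + [1, 3, 8] -> [1, 3, 8, 19, 22, 27]


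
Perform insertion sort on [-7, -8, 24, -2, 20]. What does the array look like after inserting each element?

First element -7 is already 'sorted'
Insert -8: shifted 1 elements -> [-8, -7, 24, -2, 20]
Insert 24: shifted 0 elements -> [-8, -7, 24, -2, 20]
Insert -2: shifted 1 elements -> [-8, -7, -2, 24, 20]
Insert 20: shifted 1 elements -> [-8, -7, -2, 20, 24]


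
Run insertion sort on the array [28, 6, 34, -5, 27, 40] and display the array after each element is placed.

First element 28 is already 'sorted'
Insert 6: shifted 1 elements -> [6, 28, 34, -5, 27, 40]
Insert 34: shifted 0 elements -> [6, 28, 34, -5, 27, 40]
Insert -5: shifted 3 elements -> [-5, 6, 28, 34, 27, 40]
Insert 27: shifted 2 elements -> [-5, 6, 27, 28, 34, 40]
Insert 40: shifted 0 elements -> [-5, 6, 27, 28, 34, 40]


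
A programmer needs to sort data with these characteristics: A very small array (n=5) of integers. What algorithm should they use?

Best choice: Insertion sort
Reason: For tiny inputs the O(n^2) overhead is negligible and insertion sort has minimal constant factors


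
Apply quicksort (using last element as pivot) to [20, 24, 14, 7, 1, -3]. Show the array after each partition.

Partition 1: pivot=-3 at index 0 -> [-3, 24, 14, 7, 1, 20]
Partition 2: pivot=20 at index 4 -> [-3, 14, 7, 1, 20, 24]
Partition 3: pivot=1 at index 1 -> [-3, 1, 7, 14, 20, 24]
Partition 4: pivot=14 at index 3 -> [-3, 1, 7, 14, 20, 24]


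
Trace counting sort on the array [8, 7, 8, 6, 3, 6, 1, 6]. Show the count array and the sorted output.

Count array: [0, 1, 0, 1, 0, 0, 3, 1, 2]
(count[i] = number of elements equal to i)
Cumulative count: [0, 1, 1, 2, 2, 2, 5, 6, 8]
Sorted: [1, 3, 6, 6, 6, 7, 8, 8]


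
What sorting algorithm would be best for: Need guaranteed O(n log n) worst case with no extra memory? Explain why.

Best choice: Heapsort
Reason: Heapsort is O(n log n) worst case and sorts in-place; quicksort can degrade to O(n^2)


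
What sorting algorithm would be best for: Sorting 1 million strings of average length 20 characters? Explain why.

Best choice: MSD radix sort or Mergesort
Reason: MSD radix sort is a non-comparison sort that buckets the strings by successive character positions, running in time proportional to the total number of characters examined rather than O(n log n) string comparisons; mergesort is a stable O(n log n)-comparison alternative that works for arbitrary variable-length keys


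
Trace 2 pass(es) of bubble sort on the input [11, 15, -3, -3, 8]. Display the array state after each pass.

After pass 1: [11, -3, -3, 8, 15] (3 swaps)
After pass 2: [-3, -3, 8, 11, 15] (3 swaps)
Total swaps: 6
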